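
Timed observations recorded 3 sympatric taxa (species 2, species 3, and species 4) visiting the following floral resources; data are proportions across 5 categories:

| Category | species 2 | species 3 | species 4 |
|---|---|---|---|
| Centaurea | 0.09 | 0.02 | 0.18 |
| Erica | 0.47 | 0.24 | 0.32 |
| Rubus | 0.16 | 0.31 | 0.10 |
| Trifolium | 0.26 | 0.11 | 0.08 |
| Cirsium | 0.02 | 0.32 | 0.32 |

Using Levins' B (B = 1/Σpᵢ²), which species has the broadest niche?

Σp_2ᵢ² = 0.09² + 0.47² + 0.16² + 0.26² + 0.02² = 0.0081 + 0.2209 + 0.0256 + 0.0676 + 0.0004 = 0.3226
B_2 = 1 / 0.3226 = 3.0998
Σp_3ᵢ² = 0.02² + 0.24² + 0.31² + 0.11² + 0.32² = 0.0004 + 0.0576 + 0.0961 + 0.0121 + 0.1024 = 0.2686
B_3 = 1 / 0.2686 = 3.7230
Σp_4ᵢ² = 0.18² + 0.32² + 0.10² + 0.08² + 0.32² = 0.0324 + 0.1024 + 0.0100 + 0.0064 + 0.1024 = 0.2536
B_4 = 1 / 0.2536 = 3.9432
Highest B → broadest niche (most generalist): species 4 (B = 3.94).

species 4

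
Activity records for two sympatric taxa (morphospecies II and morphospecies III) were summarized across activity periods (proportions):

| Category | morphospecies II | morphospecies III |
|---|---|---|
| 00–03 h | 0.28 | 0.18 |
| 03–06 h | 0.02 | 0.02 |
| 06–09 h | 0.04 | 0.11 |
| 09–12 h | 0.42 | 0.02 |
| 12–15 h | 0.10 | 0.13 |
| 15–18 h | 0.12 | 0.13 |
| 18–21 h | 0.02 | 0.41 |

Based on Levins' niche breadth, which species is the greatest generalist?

morphospecies III

Σp_IIᵢ² = 0.28² + 0.02² + 0.04² + 0.42² + 0.10² + 0.12² + 0.02² = 0.0784 + 0.0004 + 0.0016 + 0.1764 + 0.0100 + 0.0144 + 0.0004 = 0.2816
B_II = 1 / 0.2816 = 3.5511
Σp_IIIᵢ² = 0.18² + 0.02² + 0.11² + 0.02² + 0.13² + 0.13² + 0.41² = 0.0324 + 0.0004 + 0.0121 + 0.0004 + 0.0169 + 0.0169 + 0.1681 = 0.2472
B_III = 1 / 0.2472 = 4.0453
Highest B → broadest niche (most generalist): morphospecies III (B = 4.05).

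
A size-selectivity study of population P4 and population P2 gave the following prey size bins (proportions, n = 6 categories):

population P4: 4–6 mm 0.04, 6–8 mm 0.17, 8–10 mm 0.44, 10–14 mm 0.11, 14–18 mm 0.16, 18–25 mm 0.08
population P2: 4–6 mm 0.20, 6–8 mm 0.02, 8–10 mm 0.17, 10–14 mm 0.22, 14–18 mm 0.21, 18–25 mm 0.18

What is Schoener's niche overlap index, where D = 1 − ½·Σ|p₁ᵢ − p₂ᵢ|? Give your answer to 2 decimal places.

Σ|p₁ᵢ − p₂ᵢ| = 0.16 + 0.15 + 0.27 + 0.11 + 0.05 + 0.10 = 0.84
D = 1 − ½ × 0.84 = 1 − 0.420 = 0.5800

0.58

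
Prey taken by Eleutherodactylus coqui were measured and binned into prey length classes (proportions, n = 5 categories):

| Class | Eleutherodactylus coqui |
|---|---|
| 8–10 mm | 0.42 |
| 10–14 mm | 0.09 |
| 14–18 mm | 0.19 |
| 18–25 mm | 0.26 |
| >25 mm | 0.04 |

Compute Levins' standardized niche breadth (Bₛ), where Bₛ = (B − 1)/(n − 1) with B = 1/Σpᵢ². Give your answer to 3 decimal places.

0.613

Σpᵢ² = 0.42² + 0.09² + 0.19² + 0.26² + 0.04² = 0.1764 + 0.0081 + 0.0361 + 0.0676 + 0.0016 = 0.2898
B = 1 / 0.2898 = 3.45066
Bₛ = (B − 1)/(n − 1) = (3.45066 − 1)/(5 − 1) = 2.45066/4 = 0.61267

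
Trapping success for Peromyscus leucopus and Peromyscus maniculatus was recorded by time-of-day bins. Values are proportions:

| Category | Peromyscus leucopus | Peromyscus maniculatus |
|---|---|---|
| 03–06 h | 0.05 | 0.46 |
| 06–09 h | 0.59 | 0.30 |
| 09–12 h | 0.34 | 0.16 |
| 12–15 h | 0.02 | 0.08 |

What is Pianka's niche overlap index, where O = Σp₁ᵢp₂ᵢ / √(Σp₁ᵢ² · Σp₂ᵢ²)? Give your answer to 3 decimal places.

0.649

Σ p₁ᵢp₂ᵢ = 0.0230 + 0.1770 + 0.0544 + 0.0016 = 0.2560
Σp_1ᵢ² = 0.05² + 0.59² + 0.34² + 0.02² = 0.0025 + 0.3481 + 0.1156 + 0.0004 = 0.4666
Σp_2ᵢ² = 0.46² + 0.30² + 0.16² + 0.08² = 0.2116 + 0.0900 + 0.0256 + 0.0064 = 0.3336
O = 0.2560 / √(0.4666 × 0.3336) = 0.2560 / 0.394535 = 0.64887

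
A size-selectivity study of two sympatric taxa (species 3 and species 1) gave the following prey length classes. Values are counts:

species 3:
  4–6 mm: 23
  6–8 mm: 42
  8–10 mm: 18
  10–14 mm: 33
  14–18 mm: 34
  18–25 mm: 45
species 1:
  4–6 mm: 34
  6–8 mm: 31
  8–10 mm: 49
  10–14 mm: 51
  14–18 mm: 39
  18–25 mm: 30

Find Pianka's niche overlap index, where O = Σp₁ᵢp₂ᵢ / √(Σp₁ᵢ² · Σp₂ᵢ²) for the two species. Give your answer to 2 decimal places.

0.90

Proportions for species 3 (n=195): 23/195=0.1179, 42/195=0.2154, 18/195=0.0923, 33/195=0.1692, 34/195=0.1744, 45/195=0.2308
Proportions for species 1 (n=234): 34/234=0.1453, 31/234=0.1325, 49/234=0.2094, 51/234=0.2179, 39/234=0.1667, 30/234=0.1282
Σ p₁ᵢp₂ᵢ = 0.017131 + 0.028541 + 0.019328 + 0.036869 + 0.029072 + 0.029589 = 0.160530
Σp_1ᵢ² = 0.1179² + 0.2154² + 0.0923² + 0.1692² + 0.1744² + 0.2308² = 0.013900 + 0.046397 + 0.008519 + 0.028629 + 0.030415 + 0.053269 = 0.181129
Σp_2ᵢ² = 0.1453² + 0.1325² + 0.2094² + 0.2179² + 0.1667² + 0.1282² = 0.021112 + 0.017556 + 0.043848 + 0.047480 + 0.027789 + 0.016435 = 0.174220
O = 0.160530 / √(0.181129 × 0.174220) = 0.160530 / 0.1776409 = 0.9037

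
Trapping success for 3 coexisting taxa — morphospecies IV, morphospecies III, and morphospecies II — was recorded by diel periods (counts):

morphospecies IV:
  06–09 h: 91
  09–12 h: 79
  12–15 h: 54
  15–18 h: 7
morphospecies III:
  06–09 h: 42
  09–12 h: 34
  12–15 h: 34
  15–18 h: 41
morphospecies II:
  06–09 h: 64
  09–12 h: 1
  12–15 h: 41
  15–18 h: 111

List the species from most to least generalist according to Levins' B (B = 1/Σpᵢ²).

morphospecies III > morphospecies IV > morphospecies II

Proportions for morphospecies IV (n=231): 91/231=0.3939, 79/231=0.3420, 54/231=0.2338, 7/231=0.0303
Proportions for morphospecies III (n=151): 42/151=0.2781, 34/151=0.2252, 34/151=0.2252, 41/151=0.2715
Proportions for morphospecies II (n=217): 64/217=0.2949, 1/217=0.0046, 41/217=0.1889, 111/217=0.5115
Σp_IVᵢ² = 0.3939² + 0.3420² + 0.2338² + 0.0303² = 0.155157 + 0.116964 + 0.054662 + 0.000918 = 0.327701
B_IV = 1 / 0.327701 = 3.0516
Σp_IIIᵢ² = 0.2781² + 0.2252² + 0.2252² + 0.2715² = 0.077340 + 0.050715 + 0.050715 + 0.073712 = 0.252482
B_III = 1 / 0.252482 = 3.9607
Σp_IIᵢ² = 0.2949² + 0.0046² + 0.1889² + 0.5115² = 0.086966 + 0.000021 + 0.035683 + 0.261632 = 0.384302
B_II = 1 / 0.384302 = 2.6021
Ranking by B (broadest → narrowest): morphospecies III (3.96) > morphospecies IV (3.05) > morphospecies II (2.60)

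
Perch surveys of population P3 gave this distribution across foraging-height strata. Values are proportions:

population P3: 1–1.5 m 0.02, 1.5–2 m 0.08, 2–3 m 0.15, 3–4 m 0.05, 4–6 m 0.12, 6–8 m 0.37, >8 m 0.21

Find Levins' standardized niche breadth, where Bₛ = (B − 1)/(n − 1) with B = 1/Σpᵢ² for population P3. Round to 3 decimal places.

0.567

Σpᵢ² = 0.02² + 0.08² + 0.15² + 0.05² + 0.12² + 0.37² + 0.21² = 0.0004 + 0.0064 + 0.0225 + 0.0025 + 0.0144 + 0.1369 + 0.0441 = 0.2272
B = 1 / 0.2272 = 4.40141
Bₛ = (B − 1)/(n − 1) = (4.40141 − 1)/(7 − 1) = 3.40141/6 = 0.56690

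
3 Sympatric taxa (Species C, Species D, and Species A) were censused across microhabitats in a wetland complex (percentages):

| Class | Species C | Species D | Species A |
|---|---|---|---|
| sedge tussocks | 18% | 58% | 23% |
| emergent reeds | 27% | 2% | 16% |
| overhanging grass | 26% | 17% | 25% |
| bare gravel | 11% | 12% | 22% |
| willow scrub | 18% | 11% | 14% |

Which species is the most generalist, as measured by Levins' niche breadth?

Species A

Convert percentages to proportions (divide by 100).
Σp_Cᵢ² = 0.18² + 0.27² + 0.26² + 0.11² + 0.18² = 0.0324 + 0.0729 + 0.0676 + 0.0121 + 0.0324 = 0.2174
B_C = 1 / 0.2174 = 4.5998
Σp_Dᵢ² = 0.58² + 0.02² + 0.17² + 0.12² + 0.11² = 0.3364 + 0.0004 + 0.0289 + 0.0144 + 0.0121 = 0.3922
B_D = 1 / 0.3922 = 2.5497
Σp_Aᵢ² = 0.23² + 0.16² + 0.25² + 0.22² + 0.14² = 0.0529 + 0.0256 + 0.0625 + 0.0484 + 0.0196 = 0.2090
B_A = 1 / 0.2090 = 4.7847
Highest B → broadest niche (most generalist): Species A (B = 4.78).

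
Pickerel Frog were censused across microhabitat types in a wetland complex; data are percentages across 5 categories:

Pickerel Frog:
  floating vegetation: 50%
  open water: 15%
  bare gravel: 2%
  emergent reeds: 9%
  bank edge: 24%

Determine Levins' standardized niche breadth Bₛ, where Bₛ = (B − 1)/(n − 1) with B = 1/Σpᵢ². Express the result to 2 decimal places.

Convert percentages to proportions (divide by 100).
Σpᵢ² = 0.50² + 0.15² + 0.02² + 0.09² + 0.24² = 0.2500 + 0.0225 + 0.0004 + 0.0081 + 0.0576 = 0.3386
B = 1 / 0.3386 = 2.9533
Bₛ = (B − 1)/(n − 1) = (2.9533 − 1)/(5 − 1) = 1.9533/4 = 0.4883

0.49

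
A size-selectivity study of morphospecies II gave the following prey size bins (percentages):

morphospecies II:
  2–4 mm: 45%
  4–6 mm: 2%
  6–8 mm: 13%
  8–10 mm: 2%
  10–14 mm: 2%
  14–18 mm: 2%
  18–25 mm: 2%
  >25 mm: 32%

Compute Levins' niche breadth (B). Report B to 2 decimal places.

3.09

Convert percentages to proportions (divide by 100).
Σpᵢ² = 0.45² + 0.02² + 0.13² + 0.02² + 0.02² + 0.02² + 0.02² + 0.32² = 0.2025 + 0.0004 + 0.0169 + 0.0004 + 0.0004 + 0.0004 + 0.0004 + 0.1024 = 0.3238
B = 1 / 0.3238 = 3.0883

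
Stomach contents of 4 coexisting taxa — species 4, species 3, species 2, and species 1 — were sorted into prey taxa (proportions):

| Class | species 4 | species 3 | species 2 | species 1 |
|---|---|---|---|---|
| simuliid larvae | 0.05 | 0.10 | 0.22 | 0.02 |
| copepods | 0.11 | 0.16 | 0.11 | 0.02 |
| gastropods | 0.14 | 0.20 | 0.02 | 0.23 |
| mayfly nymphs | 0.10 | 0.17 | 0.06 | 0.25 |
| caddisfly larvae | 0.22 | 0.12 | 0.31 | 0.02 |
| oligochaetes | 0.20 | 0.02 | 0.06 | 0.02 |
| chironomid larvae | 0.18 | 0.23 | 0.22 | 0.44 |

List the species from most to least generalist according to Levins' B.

Σp_4ᵢ² = 0.05² + 0.11² + 0.14² + 0.10² + 0.22² + 0.20² + 0.18² = 0.0025 + 0.0121 + 0.0196 + 0.0100 + 0.0484 + 0.0400 + 0.0324 = 0.1650
B_4 = 1 / 0.1650 = 6.0606
Σp_3ᵢ² = 0.10² + 0.16² + 0.20² + 0.17² + 0.12² + 0.02² + 0.23² = 0.0100 + 0.0256 + 0.0400 + 0.0289 + 0.0144 + 0.0004 + 0.0529 = 0.1722
B_3 = 1 / 0.1722 = 5.8072
Σp_2ᵢ² = 0.22² + 0.11² + 0.02² + 0.06² + 0.31² + 0.06² + 0.22² = 0.0484 + 0.0121 + 0.0004 + 0.0036 + 0.0961 + 0.0036 + 0.0484 = 0.2126
B_2 = 1 / 0.2126 = 4.7037
Σp_1ᵢ² = 0.02² + 0.02² + 0.23² + 0.25² + 0.02² + 0.02² + 0.44² = 0.0004 + 0.0004 + 0.0529 + 0.0625 + 0.0004 + 0.0004 + 0.1936 = 0.3106
B_1 = 1 / 0.3106 = 3.2196
Ranking by B (broadest → narrowest): species 4 (6.06) > species 3 (5.81) > species 2 (4.70) > species 1 (3.22)

species 4 > species 3 > species 2 > species 1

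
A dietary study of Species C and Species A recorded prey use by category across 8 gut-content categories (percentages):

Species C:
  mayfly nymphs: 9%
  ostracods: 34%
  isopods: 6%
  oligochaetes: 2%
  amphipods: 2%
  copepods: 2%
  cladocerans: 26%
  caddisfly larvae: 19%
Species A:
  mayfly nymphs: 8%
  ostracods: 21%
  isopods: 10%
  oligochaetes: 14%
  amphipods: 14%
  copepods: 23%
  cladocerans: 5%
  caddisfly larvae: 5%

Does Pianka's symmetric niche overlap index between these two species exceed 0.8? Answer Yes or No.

No

Convert percentages to proportions (divide by 100).
Σ p₁ᵢp₂ᵢ = 0.0072 + 0.0714 + 0.0060 + 0.0028 + 0.0028 + 0.0046 + 0.0130 + 0.0095 = 0.1173
Σp_1ᵢ² = 0.09² + 0.34² + 0.06² + 0.02² + 0.02² + 0.02² + 0.26² + 0.19² = 0.0081 + 0.1156 + 0.0036 + 0.0004 + 0.0004 + 0.0004 + 0.0676 + 0.0361 = 0.2322
Σp_2ᵢ² = 0.08² + 0.21² + 0.10² + 0.14² + 0.14² + 0.23² + 0.05² + 0.05² = 0.0064 + 0.0441 + 0.0100 + 0.0196 + 0.0196 + 0.0529 + 0.0025 + 0.0025 = 0.1576
O = 0.1173 / √(0.2322 × 0.1576) = 0.1173 / 0.19130 = 0.6132
O = 0.6132 < 0.8 → No.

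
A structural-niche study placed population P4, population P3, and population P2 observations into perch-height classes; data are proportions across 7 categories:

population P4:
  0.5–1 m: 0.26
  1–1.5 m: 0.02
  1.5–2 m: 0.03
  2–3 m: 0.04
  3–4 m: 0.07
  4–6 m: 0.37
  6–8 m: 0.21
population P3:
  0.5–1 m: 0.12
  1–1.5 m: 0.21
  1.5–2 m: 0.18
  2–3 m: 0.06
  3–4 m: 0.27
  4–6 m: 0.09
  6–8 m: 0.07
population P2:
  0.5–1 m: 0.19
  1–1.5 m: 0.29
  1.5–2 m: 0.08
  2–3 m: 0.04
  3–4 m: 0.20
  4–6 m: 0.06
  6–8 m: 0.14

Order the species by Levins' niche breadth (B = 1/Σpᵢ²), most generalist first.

population P3 > population P2 > population P4

Σp_P4ᵢ² = 0.26² + 0.02² + 0.03² + 0.04² + 0.07² + 0.37² + 0.21² = 0.0676 + 0.0004 + 0.0009 + 0.0016 + 0.0049 + 0.1369 + 0.0441 = 0.2564
B_P4 = 1 / 0.2564 = 3.9002
Σp_P3ᵢ² = 0.12² + 0.21² + 0.18² + 0.06² + 0.27² + 0.09² + 0.07² = 0.0144 + 0.0441 + 0.0324 + 0.0036 + 0.0729 + 0.0081 + 0.0049 = 0.1804
B_P3 = 1 / 0.1804 = 5.5432
Σp_P2ᵢ² = 0.19² + 0.29² + 0.08² + 0.04² + 0.20² + 0.06² + 0.14² = 0.0361 + 0.0841 + 0.0064 + 0.0016 + 0.0400 + 0.0036 + 0.0196 = 0.1914
B_P2 = 1 / 0.1914 = 5.2247
Ranking by B (broadest → narrowest): population P3 (5.54) > population P2 (5.22) > population P4 (3.90)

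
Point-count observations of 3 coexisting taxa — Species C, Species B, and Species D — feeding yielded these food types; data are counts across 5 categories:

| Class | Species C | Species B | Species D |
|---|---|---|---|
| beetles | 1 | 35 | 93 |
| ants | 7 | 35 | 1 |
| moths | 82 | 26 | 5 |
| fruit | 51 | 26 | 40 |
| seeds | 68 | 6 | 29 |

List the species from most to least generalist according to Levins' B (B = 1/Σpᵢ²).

Species B > Species C > Species D

Proportions for Species C (n=209): 1/209=0.0048, 7/209=0.0335, 82/209=0.3923, 51/209=0.2440, 68/209=0.3254
Proportions for Species B (n=128): 35/128=0.2734, 35/128=0.2734, 26/128=0.2031, 26/128=0.2031, 6/128=0.0469
Proportions for Species D (n=168): 93/168=0.5536, 1/168=0.0060, 5/168=0.0298, 40/168=0.2381, 29/168=0.1726
Σp_Cᵢ² = 0.0048² + 0.0335² + 0.3923² + 0.2440² + 0.3254² = 0.000023 + 0.001122 + 0.153899 + 0.059536 + 0.105885 = 0.320465
B_C = 1 / 0.320465 = 3.1205
Σp_Bᵢ² = 0.2734² + 0.2734² + 0.2031² + 0.2031² + 0.0469² = 0.074748 + 0.074748 + 0.041250 + 0.041250 + 0.002200 = 0.234196
B_B = 1 / 0.234196 = 4.2699
Σp_Dᵢ² = 0.5536² + 0.0060² + 0.0298² + 0.2381² + 0.1726² = 0.306473 + 0.000036 + 0.000888 + 0.056692 + 0.029791 = 0.393880
B_D = 1 / 0.393880 = 2.5388
Ranking by B (broadest → narrowest): Species B (4.27) > Species C (3.12) > Species D (2.54)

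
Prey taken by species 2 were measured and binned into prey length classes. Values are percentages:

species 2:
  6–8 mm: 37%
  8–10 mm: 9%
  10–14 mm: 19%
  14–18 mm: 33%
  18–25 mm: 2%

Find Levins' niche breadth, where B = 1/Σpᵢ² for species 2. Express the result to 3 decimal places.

3.444

Convert percentages to proportions (divide by 100).
Σpᵢ² = 0.37² + 0.09² + 0.19² + 0.33² + 0.02² = 0.1369 + 0.0081 + 0.0361 + 0.1089 + 0.0004 = 0.2904
B = 1 / 0.2904 = 3.44353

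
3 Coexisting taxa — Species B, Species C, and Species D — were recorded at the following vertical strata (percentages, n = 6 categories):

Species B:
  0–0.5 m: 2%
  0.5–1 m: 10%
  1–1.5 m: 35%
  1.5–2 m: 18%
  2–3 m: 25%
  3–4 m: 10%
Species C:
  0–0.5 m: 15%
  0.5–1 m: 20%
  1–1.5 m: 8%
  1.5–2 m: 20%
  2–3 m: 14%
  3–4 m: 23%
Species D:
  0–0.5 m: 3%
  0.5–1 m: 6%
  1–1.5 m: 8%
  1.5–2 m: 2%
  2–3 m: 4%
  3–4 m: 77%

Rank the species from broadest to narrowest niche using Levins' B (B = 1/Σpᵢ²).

Convert percentages to proportions (divide by 100).
Σp_Bᵢ² = 0.02² + 0.10² + 0.35² + 0.18² + 0.25² + 0.10² = 0.0004 + 0.0100 + 0.1225 + 0.0324 + 0.0625 + 0.0100 = 0.2378
B_B = 1 / 0.2378 = 4.2052
Σp_Cᵢ² = 0.15² + 0.20² + 0.08² + 0.20² + 0.14² + 0.23² = 0.0225 + 0.0400 + 0.0064 + 0.0400 + 0.0196 + 0.0529 = 0.1814
B_C = 1 / 0.1814 = 5.5127
Σp_Dᵢ² = 0.03² + 0.06² + 0.08² + 0.02² + 0.04² + 0.77² = 0.0009 + 0.0036 + 0.0064 + 0.0004 + 0.0016 + 0.5929 = 0.6058
B_D = 1 / 0.6058 = 1.6507
Ranking by B (broadest → narrowest): Species C (5.51) > Species B (4.21) > Species D (1.65)

Species C > Species B > Species D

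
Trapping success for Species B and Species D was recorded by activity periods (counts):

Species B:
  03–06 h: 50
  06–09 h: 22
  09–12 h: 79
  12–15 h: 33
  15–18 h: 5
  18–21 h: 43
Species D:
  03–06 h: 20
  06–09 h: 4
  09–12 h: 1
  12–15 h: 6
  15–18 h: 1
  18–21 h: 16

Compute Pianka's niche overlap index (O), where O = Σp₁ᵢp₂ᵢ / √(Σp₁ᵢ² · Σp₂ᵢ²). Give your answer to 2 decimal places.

Proportions for Species B (n=232): 50/232=0.2155, 22/232=0.0948, 79/232=0.3405, 33/232=0.1422, 5/232=0.0216, 43/232=0.1853
Proportions for Species D (n=48): 20/48=0.4167, 4/48=0.0833, 1/48=0.0208, 6/48=0.1250, 1/48=0.0208, 16/48=0.3333
Σ p₁ᵢp₂ᵢ = 0.089799 + 0.007897 + 0.007082 + 0.017775 + 0.000449 + 0.061760 = 0.184762
Σp_1ᵢ² = 0.2155² + 0.0948² + 0.3405² + 0.1422² + 0.0216² + 0.1853² = 0.046440 + 0.008987 + 0.115940 + 0.020221 + 0.000467 + 0.034336 = 0.226391
Σp_2ᵢ² = 0.4167² + 0.0833² + 0.0208² + 0.1250² + 0.0208² + 0.3333² = 0.173639 + 0.006939 + 0.000433 + 0.015625 + 0.000433 + 0.111089 = 0.308158
O = 0.184762 / √(0.226391 × 0.308158) = 0.184762 / 0.2641291 = 0.6995

0.70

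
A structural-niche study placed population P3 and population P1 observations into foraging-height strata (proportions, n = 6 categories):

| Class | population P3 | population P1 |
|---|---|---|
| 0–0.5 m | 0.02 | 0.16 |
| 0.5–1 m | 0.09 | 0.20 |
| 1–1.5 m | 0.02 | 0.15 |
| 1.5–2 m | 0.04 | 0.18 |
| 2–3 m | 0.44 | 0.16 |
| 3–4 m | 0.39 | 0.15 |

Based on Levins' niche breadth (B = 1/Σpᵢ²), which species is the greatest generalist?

population P1

Σp_P3ᵢ² = 0.02² + 0.09² + 0.02² + 0.04² + 0.44² + 0.39² = 0.0004 + 0.0081 + 0.0004 + 0.0016 + 0.1936 + 0.1521 = 0.3562
B_P3 = 1 / 0.3562 = 2.8074
Σp_P1ᵢ² = 0.16² + 0.20² + 0.15² + 0.18² + 0.16² + 0.15² = 0.0256 + 0.0400 + 0.0225 + 0.0324 + 0.0256 + 0.0225 = 0.1686
B_P1 = 1 / 0.1686 = 5.9312
Highest B → broadest niche (most generalist): population P1 (B = 5.93).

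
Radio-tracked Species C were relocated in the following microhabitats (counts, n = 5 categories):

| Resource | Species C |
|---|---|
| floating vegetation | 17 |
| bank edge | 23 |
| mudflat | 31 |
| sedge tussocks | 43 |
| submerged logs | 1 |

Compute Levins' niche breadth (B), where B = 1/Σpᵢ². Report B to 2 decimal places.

Proportions for Species C (n=115): 17/115=0.1478, 23/115=0.2000, 31/115=0.2696, 43/115=0.3739, 1/115=0.0087
Σpᵢ² = 0.1478² + 0.2000² + 0.2696² + 0.3739² + 0.0087² = 0.021845 + 0.040000 + 0.072684 + 0.139801 + 0.000076 = 0.274406
B = 1 / 0.274406 = 3.6442

3.64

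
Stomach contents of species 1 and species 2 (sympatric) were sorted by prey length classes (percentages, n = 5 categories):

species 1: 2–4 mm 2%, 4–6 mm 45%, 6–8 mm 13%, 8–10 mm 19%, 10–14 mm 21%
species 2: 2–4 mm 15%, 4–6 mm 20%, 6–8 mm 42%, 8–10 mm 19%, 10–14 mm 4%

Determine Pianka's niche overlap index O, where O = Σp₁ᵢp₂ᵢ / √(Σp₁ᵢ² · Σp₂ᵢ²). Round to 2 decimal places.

Convert percentages to proportions (divide by 100).
Σ p₁ᵢp₂ᵢ = 0.0030 + 0.0900 + 0.0546 + 0.0361 + 0.0084 = 0.1921
Σp_1ᵢ² = 0.02² + 0.45² + 0.13² + 0.19² + 0.21² = 0.0004 + 0.2025 + 0.0169 + 0.0361 + 0.0441 = 0.3000
Σp_2ᵢ² = 0.15² + 0.20² + 0.42² + 0.19² + 0.04² = 0.0225 + 0.0400 + 0.1764 + 0.0361 + 0.0016 = 0.2766
O = 0.1921 / √(0.3000 × 0.2766) = 0.1921 / 0.28806 = 0.6669

0.67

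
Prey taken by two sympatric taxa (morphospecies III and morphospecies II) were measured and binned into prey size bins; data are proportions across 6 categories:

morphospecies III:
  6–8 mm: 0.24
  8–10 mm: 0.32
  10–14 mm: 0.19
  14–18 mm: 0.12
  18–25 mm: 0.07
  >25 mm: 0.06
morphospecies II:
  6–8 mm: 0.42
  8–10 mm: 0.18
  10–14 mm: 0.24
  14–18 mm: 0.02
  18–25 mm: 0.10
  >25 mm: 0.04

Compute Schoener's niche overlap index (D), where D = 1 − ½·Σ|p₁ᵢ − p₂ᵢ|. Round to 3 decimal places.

Σ|p₁ᵢ − p₂ᵢ| = 0.18 + 0.14 + 0.05 + 0.10 + 0.03 + 0.02 = 0.52
D = 1 − ½ × 0.52 = 1 − 0.260 = 0.74000

0.740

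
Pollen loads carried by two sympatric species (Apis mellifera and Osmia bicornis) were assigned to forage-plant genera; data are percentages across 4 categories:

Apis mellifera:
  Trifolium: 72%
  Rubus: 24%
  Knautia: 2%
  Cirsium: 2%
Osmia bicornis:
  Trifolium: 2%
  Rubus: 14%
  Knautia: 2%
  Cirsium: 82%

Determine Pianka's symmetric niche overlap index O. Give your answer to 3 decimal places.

0.103

Convert percentages to proportions (divide by 100).
Σ p₁ᵢp₂ᵢ = 0.0144 + 0.0336 + 0.0004 + 0.0164 = 0.0648
Σp_1ᵢ² = 0.72² + 0.24² + 0.02² + 0.02² = 0.5184 + 0.0576 + 0.0004 + 0.0004 = 0.5768
Σp_2ᵢ² = 0.02² + 0.14² + 0.02² + 0.82² = 0.0004 + 0.0196 + 0.0004 + 0.6724 = 0.6928
O = 0.0648 / √(0.5768 × 0.6928) = 0.0648 / 0.632145 = 0.10251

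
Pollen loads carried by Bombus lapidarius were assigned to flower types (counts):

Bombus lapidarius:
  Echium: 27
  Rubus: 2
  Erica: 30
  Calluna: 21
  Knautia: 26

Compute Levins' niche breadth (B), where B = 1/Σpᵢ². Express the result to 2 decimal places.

Proportions for Bombus lapidarius (n=106): 27/106=0.2547, 2/106=0.0189, 30/106=0.2830, 21/106=0.1981, 26/106=0.2453
Σpᵢ² = 0.2547² + 0.0189² + 0.2830² + 0.1981² + 0.2453² = 0.064872 + 0.000357 + 0.080089 + 0.039244 + 0.060172 = 0.244734
B = 1 / 0.244734 = 4.0861

4.09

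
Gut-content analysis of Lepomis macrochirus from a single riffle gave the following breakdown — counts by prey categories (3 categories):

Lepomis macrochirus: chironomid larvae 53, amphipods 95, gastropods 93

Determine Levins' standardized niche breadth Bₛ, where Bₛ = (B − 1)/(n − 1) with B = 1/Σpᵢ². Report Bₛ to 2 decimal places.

0.92

Proportions for Lepomis macrochirus (n=241): 53/241=0.2199, 95/241=0.3942, 93/241=0.3859
Σpᵢ² = 0.2199² + 0.3942² + 0.3859² = 0.048356 + 0.155394 + 0.148919 = 0.352669
B = 1 / 0.352669 = 2.8355
Bₛ = (B − 1)/(n − 1) = (2.8355 − 1)/(3 − 1) = 1.8355/2 = 0.9178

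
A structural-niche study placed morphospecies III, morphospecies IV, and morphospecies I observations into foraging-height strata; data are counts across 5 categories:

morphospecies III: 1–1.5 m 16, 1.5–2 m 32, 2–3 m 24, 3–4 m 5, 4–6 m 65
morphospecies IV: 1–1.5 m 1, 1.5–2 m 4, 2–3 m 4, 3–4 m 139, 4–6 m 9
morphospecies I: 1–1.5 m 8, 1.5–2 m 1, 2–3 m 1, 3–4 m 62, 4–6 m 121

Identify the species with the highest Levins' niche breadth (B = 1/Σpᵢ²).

Proportions for morphospecies III (n=142): 16/142=0.1127, 32/142=0.2254, 24/142=0.1690, 5/142=0.0352, 65/142=0.4577
Proportions for morphospecies IV (n=157): 1/157=0.0064, 4/157=0.0255, 4/157=0.0255, 139/157=0.8854, 9/157=0.0573
Proportions for morphospecies I (n=193): 8/193=0.0415, 1/193=0.0052, 1/193=0.0052, 62/193=0.3212, 121/193=0.6269
Σp_IIIᵢ² = 0.1127² + 0.2254² + 0.1690² + 0.0352² + 0.4577² = 0.012701 + 0.050805 + 0.028561 + 0.001239 + 0.209489 = 0.302795
B_III = 1 / 0.302795 = 3.3026
Σp_IVᵢ² = 0.0064² + 0.0255² + 0.0255² + 0.8854² + 0.0573² = 0.000041 + 0.000650 + 0.000650 + 0.783933 + 0.003283 = 0.788557
B_IV = 1 / 0.788557 = 1.2681
Σp_Iᵢ² = 0.0415² + 0.0052² + 0.0052² + 0.3212² + 0.6269² = 0.001722 + 0.000027 + 0.000027 + 0.103169 + 0.393004 = 0.497949
B_I = 1 / 0.497949 = 2.0082
Highest B → broadest niche (most generalist): morphospecies III (B = 3.30).

morphospecies III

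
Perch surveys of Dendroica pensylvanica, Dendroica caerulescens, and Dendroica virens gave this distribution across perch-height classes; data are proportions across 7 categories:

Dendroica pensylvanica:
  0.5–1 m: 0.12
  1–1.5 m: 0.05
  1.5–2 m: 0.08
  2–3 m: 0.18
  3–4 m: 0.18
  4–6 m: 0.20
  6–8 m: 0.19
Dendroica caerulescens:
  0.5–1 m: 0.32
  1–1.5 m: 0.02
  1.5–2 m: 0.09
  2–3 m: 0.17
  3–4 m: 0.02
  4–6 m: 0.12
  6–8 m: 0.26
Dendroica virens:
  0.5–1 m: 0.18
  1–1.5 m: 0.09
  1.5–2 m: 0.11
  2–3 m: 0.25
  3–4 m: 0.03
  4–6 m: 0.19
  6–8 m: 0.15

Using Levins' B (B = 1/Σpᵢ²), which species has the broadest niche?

Σp_pensᵢ² = 0.12² + 0.05² + 0.08² + 0.18² + 0.18² + 0.20² + 0.19² = 0.0144 + 0.0025 + 0.0064 + 0.0324 + 0.0324 + 0.0400 + 0.0361 = 0.1642
B_pens = 1 / 0.1642 = 6.0901
Σp_caerᵢ² = 0.32² + 0.02² + 0.09² + 0.17² + 0.02² + 0.12² + 0.26² = 0.1024 + 0.0004 + 0.0081 + 0.0289 + 0.0004 + 0.0144 + 0.0676 = 0.2222
B_caer = 1 / 0.2222 = 4.5005
Σp_vireᵢ² = 0.18² + 0.09² + 0.11² + 0.25² + 0.03² + 0.19² + 0.15² = 0.0324 + 0.0081 + 0.0121 + 0.0625 + 0.0009 + 0.0361 + 0.0225 = 0.1746
B_vire = 1 / 0.1746 = 5.7274
Highest B → broadest niche (most generalist): Dendroica pensylvanica (B = 6.09).

Dendroica pensylvanica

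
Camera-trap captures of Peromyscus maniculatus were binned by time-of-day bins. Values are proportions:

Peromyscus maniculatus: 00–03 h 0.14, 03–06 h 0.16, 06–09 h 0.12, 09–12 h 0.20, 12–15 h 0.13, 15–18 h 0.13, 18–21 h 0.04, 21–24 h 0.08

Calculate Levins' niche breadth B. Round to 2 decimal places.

7.07

Σpᵢ² = 0.14² + 0.16² + 0.12² + 0.20² + 0.13² + 0.13² + 0.04² + 0.08² = 0.0196 + 0.0256 + 0.0144 + 0.0400 + 0.0169 + 0.0169 + 0.0016 + 0.0064 = 0.1414
B = 1 / 0.1414 = 7.0721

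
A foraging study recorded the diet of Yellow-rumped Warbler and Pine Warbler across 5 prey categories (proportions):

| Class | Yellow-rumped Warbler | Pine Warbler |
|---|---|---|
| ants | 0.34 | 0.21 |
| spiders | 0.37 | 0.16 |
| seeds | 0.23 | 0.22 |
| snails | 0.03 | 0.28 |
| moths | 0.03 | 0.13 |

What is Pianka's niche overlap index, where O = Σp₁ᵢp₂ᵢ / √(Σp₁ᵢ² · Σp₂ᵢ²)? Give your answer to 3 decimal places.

0.756

Σ p₁ᵢp₂ᵢ = 0.0714 + 0.0592 + 0.0506 + 0.0084 + 0.0039 = 0.1935
Σp_1ᵢ² = 0.34² + 0.37² + 0.23² + 0.03² + 0.03² = 0.1156 + 0.1369 + 0.0529 + 0.0009 + 0.0009 = 0.3072
Σp_2ᵢ² = 0.21² + 0.16² + 0.22² + 0.28² + 0.13² = 0.0441 + 0.0256 + 0.0484 + 0.0784 + 0.0169 = 0.2134
O = 0.1935 / √(0.3072 × 0.2134) = 0.1935 / 0.256040 = 0.75574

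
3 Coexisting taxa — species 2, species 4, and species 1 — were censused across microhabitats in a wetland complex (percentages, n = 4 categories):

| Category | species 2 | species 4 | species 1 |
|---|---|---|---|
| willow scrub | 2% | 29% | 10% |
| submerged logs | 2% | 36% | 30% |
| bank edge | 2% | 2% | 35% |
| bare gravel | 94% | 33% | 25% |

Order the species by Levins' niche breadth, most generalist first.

species 1 > species 4 > species 2

Convert percentages to proportions (divide by 100).
Σp_2ᵢ² = 0.02² + 0.02² + 0.02² + 0.94² = 0.0004 + 0.0004 + 0.0004 + 0.8836 = 0.8848
B_2 = 1 / 0.8848 = 1.1302
Σp_4ᵢ² = 0.29² + 0.36² + 0.02² + 0.33² = 0.0841 + 0.1296 + 0.0004 + 0.1089 = 0.3230
B_4 = 1 / 0.3230 = 3.0960
Σp_1ᵢ² = 0.10² + 0.30² + 0.35² + 0.25² = 0.0100 + 0.0900 + 0.1225 + 0.0625 = 0.2850
B_1 = 1 / 0.2850 = 3.5088
Ranking by B (broadest → narrowest): species 1 (3.51) > species 4 (3.10) > species 2 (1.13)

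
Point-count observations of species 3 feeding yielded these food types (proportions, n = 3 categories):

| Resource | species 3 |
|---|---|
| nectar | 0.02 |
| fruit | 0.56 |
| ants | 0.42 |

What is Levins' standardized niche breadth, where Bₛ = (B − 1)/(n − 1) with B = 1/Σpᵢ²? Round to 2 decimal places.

0.52

Σpᵢ² = 0.02² + 0.56² + 0.42² = 0.0004 + 0.3136 + 0.1764 = 0.4904
B = 1 / 0.4904 = 2.0392
Bₛ = (B − 1)/(n − 1) = (2.0392 − 1)/(3 − 1) = 1.0392/2 = 0.5196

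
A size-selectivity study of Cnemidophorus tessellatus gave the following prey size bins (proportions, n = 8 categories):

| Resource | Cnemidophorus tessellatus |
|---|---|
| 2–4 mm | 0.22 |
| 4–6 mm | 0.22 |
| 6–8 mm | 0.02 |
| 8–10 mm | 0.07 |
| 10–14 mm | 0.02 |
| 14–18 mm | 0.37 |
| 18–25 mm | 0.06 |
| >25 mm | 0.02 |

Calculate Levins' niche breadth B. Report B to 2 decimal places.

Σpᵢ² = 0.22² + 0.22² + 0.02² + 0.07² + 0.02² + 0.37² + 0.06² + 0.02² = 0.0484 + 0.0484 + 0.0004 + 0.0049 + 0.0004 + 0.1369 + 0.0036 + 0.0004 = 0.2434
B = 1 / 0.2434 = 4.1085

4.11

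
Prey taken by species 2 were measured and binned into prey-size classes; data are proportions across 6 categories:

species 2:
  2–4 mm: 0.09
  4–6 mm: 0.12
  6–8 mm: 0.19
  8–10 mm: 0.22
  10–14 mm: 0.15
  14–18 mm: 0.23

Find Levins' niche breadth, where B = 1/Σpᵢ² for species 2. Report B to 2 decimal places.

Σpᵢ² = 0.09² + 0.12² + 0.19² + 0.22² + 0.15² + 0.23² = 0.0081 + 0.0144 + 0.0361 + 0.0484 + 0.0225 + 0.0529 = 0.1824
B = 1 / 0.1824 = 5.4825

5.48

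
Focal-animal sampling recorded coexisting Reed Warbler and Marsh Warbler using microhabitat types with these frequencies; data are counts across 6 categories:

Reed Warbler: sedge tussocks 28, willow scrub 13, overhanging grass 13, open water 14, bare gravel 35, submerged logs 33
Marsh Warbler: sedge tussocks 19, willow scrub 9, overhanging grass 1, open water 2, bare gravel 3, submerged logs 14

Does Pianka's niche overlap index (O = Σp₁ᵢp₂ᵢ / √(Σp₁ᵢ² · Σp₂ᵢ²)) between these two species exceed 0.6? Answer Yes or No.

Yes

Proportions for Reed Warbler (n=136): 28/136=0.2059, 13/136=0.0956, 13/136=0.0956, 14/136=0.1029, 35/136=0.2574, 33/136=0.2426
Proportions for Marsh Warbler (n=48): 19/48=0.3958, 9/48=0.1875, 1/48=0.0208, 2/48=0.0417, 3/48=0.0625, 14/48=0.2917
Σ p₁ᵢp₂ᵢ = 0.081495 + 0.017925 + 0.001988 + 0.004291 + 0.016088 + 0.070766 = 0.192553
Σp_1ᵢ² = 0.2059² + 0.0956² + 0.0956² + 0.1029² + 0.2574² + 0.2426² = 0.042395 + 0.009139 + 0.009139 + 0.010588 + 0.066255 + 0.058855 = 0.196371
Σp_2ᵢ² = 0.3958² + 0.1875² + 0.0208² + 0.0417² + 0.0625² + 0.2917² = 0.156658 + 0.035156 + 0.000433 + 0.001739 + 0.003906 + 0.085089 = 0.282981
O = 0.192553 / √(0.196371 × 0.282981) = 0.192553 / 0.2357313 = 0.8168
O = 0.8168 > 0.6 → Yes.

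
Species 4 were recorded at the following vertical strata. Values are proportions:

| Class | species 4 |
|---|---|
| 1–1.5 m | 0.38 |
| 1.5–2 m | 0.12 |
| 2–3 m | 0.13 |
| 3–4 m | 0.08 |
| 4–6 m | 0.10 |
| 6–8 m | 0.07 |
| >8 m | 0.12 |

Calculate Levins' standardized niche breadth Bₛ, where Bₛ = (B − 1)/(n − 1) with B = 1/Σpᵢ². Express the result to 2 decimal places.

Σpᵢ² = 0.38² + 0.12² + 0.13² + 0.08² + 0.10² + 0.07² + 0.12² = 0.1444 + 0.0144 + 0.0169 + 0.0064 + 0.0100 + 0.0049 + 0.0144 = 0.2114
B = 1 / 0.2114 = 4.7304
Bₛ = (B − 1)/(n − 1) = (4.7304 − 1)/(7 − 1) = 3.7304/6 = 0.6217

0.62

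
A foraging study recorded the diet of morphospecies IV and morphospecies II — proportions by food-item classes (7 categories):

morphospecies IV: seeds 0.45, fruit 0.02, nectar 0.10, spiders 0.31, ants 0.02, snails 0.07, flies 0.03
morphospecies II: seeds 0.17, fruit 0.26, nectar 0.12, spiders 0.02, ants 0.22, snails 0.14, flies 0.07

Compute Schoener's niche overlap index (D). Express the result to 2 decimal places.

0.43

Σ|p₁ᵢ − p₂ᵢ| = 0.28 + 0.24 + 0.02 + 0.29 + 0.20 + 0.07 + 0.04 = 1.14
D = 1 − ½ × 1.14 = 1 − 0.570 = 0.4300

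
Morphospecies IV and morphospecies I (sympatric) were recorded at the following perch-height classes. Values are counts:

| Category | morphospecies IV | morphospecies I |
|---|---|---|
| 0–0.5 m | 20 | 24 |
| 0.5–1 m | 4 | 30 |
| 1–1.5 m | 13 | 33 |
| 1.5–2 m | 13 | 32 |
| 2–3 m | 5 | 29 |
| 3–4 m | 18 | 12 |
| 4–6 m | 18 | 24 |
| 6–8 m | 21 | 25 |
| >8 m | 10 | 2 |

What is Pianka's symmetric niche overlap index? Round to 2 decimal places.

0.83

Proportions for morphospecies IV (n=122): 20/122=0.1639, 4/122=0.0328, 13/122=0.1066, 13/122=0.1066, 5/122=0.0410, 18/122=0.1475, 18/122=0.1475, 21/122=0.1721, 10/122=0.0820
Proportions for morphospecies I (n=211): 24/211=0.1137, 30/211=0.1422, 33/211=0.1564, 32/211=0.1517, 29/211=0.1374, 12/211=0.0569, 24/211=0.1137, 25/211=0.1185, 2/211=0.0095
Σ p₁ᵢp₂ᵢ = 0.018635 + 0.004664 + 0.016672 + 0.016171 + 0.005633 + 0.008393 + 0.016771 + 0.020394 + 0.000779 = 0.108112
Σp_1ᵢ² = 0.1639² + 0.0328² + 0.1066² + 0.1066² + 0.0410² + 0.1475² + 0.1475² + 0.1721² + 0.0820² = 0.026863 + 0.001076 + 0.011364 + 0.011364 + 0.001681 + 0.021756 + 0.021756 + 0.029618 + 0.006724 = 0.132202
Σp_2ᵢ² = 0.1137² + 0.1422² + 0.1564² + 0.1517² + 0.1374² + 0.0569² + 0.1137² + 0.1185² + 0.0095² = 0.012928 + 0.020221 + 0.024461 + 0.023013 + 0.018879 + 0.003238 + 0.012928 + 0.014042 + 0.000090 = 0.129800
O = 0.108112 / √(0.132202 × 0.129800) = 0.108112 / 0.1309955 = 0.8253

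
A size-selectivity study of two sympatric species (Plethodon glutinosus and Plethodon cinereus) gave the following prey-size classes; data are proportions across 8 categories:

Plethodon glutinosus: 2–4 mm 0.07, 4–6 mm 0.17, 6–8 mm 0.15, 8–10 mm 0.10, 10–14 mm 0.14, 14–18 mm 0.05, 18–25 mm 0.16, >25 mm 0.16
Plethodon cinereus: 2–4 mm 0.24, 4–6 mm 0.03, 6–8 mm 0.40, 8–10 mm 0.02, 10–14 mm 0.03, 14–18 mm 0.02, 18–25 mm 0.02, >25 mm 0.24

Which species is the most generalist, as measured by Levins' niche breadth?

Σp_glutᵢ² = 0.07² + 0.17² + 0.15² + 0.10² + 0.14² + 0.05² + 0.16² + 0.16² = 0.0049 + 0.0289 + 0.0225 + 0.0100 + 0.0196 + 0.0025 + 0.0256 + 0.0256 = 0.1396
B_glut = 1 / 0.1396 = 7.1633
Σp_cineᵢ² = 0.24² + 0.03² + 0.40² + 0.02² + 0.03² + 0.02² + 0.02² + 0.24² = 0.0576 + 0.0009 + 0.1600 + 0.0004 + 0.0009 + 0.0004 + 0.0004 + 0.0576 = 0.2782
B_cine = 1 / 0.2782 = 3.5945
Highest B → broadest niche (most generalist): Plethodon glutinosus (B = 7.16).

Plethodon glutinosus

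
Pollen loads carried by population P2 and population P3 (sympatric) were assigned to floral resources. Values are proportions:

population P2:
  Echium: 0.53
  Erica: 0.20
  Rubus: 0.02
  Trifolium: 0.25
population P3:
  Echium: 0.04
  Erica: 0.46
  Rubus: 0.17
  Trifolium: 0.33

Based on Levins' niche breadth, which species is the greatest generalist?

population P3

Σp_P2ᵢ² = 0.53² + 0.20² + 0.02² + 0.25² = 0.2809 + 0.0400 + 0.0004 + 0.0625 = 0.3838
B_P2 = 1 / 0.3838 = 2.6055
Σp_P3ᵢ² = 0.04² + 0.46² + 0.17² + 0.33² = 0.0016 + 0.2116 + 0.0289 + 0.1089 = 0.3510
B_P3 = 1 / 0.3510 = 2.8490
Highest B → broadest niche (most generalist): population P3 (B = 2.85).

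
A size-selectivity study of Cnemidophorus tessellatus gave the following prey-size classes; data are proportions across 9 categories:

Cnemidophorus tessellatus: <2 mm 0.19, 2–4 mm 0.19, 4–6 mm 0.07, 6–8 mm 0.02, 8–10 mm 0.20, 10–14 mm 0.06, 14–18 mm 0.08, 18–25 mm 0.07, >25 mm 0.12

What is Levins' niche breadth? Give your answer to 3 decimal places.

6.812

Σpᵢ² = 0.19² + 0.19² + 0.07² + 0.02² + 0.20² + 0.06² + 0.08² + 0.07² + 0.12² = 0.0361 + 0.0361 + 0.0049 + 0.0004 + 0.0400 + 0.0036 + 0.0064 + 0.0049 + 0.0144 = 0.1468
B = 1 / 0.1468 = 6.81199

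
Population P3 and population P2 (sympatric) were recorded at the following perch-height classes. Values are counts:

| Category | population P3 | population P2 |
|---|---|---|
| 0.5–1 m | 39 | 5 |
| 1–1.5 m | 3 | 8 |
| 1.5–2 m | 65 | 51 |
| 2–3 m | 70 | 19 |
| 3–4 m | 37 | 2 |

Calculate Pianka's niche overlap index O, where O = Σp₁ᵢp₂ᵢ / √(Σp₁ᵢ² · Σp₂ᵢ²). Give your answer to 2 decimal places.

0.81

Proportions for population P3 (n=214): 39/214=0.1822, 3/214=0.0140, 65/214=0.3037, 70/214=0.3271, 37/214=0.1729
Proportions for population P2 (n=85): 5/85=0.0588, 8/85=0.0941, 51/85=0.6000, 19/85=0.2235, 2/85=0.0235
Σ p₁ᵢp₂ᵢ = 0.010713 + 0.001317 + 0.182220 + 0.073107 + 0.004063 = 0.271420
Σp_1ᵢ² = 0.1822² + 0.0140² + 0.3037² + 0.3271² + 0.1729² = 0.033197 + 0.000196 + 0.092234 + 0.106994 + 0.029894 = 0.262515
Σp_2ᵢ² = 0.0588² + 0.0941² + 0.6000² + 0.2235² + 0.0235² = 0.003457 + 0.008855 + 0.360000 + 0.049952 + 0.000552 = 0.422816
O = 0.271420 / √(0.262515 × 0.422816) = 0.271420 / 0.3331599 = 0.8147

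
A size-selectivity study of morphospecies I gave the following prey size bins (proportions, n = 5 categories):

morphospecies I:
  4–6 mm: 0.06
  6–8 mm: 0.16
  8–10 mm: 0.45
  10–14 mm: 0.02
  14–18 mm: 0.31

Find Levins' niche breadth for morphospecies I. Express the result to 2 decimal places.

Σpᵢ² = 0.06² + 0.16² + 0.45² + 0.02² + 0.31² = 0.0036 + 0.0256 + 0.2025 + 0.0004 + 0.0961 = 0.3282
B = 1 / 0.3282 = 3.0469

3.05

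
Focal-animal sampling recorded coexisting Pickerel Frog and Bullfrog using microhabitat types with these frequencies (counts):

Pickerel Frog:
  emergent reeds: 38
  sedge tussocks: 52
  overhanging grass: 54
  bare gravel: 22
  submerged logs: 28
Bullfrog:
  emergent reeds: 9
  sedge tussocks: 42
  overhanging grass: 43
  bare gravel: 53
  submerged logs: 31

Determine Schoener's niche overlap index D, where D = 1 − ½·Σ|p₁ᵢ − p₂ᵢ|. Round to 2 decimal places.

Proportions for Pickerel Frog (n=194): 38/194=0.1959, 52/194=0.2680, 54/194=0.2784, 22/194=0.1134, 28/194=0.1443
Proportions for Bullfrog (n=178): 9/178=0.0506, 42/178=0.2360, 43/178=0.2416, 53/178=0.2978, 31/178=0.1742
Σ|p₁ᵢ − p₂ᵢ| = 0.1453 + 0.0320 + 0.0368 + 0.1844 + 0.0299 = 0.4284
D = 1 − ½ × 0.4284 = 1 − 0.21420 = 0.78580

0.79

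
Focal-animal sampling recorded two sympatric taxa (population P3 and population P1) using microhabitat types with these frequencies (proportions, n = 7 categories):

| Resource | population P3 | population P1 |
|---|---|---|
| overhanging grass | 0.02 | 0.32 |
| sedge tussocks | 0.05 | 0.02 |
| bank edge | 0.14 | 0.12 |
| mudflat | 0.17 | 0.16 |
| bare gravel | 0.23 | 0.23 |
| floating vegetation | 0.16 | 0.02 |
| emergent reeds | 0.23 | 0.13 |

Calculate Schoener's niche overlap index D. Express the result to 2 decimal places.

0.70

Σ|p₁ᵢ − p₂ᵢ| = 0.30 + 0.03 + 0.02 + 0.01 + 0.00 + 0.14 + 0.10 = 0.60
D = 1 − ½ × 0.60 = 1 − 0.300 = 0.7000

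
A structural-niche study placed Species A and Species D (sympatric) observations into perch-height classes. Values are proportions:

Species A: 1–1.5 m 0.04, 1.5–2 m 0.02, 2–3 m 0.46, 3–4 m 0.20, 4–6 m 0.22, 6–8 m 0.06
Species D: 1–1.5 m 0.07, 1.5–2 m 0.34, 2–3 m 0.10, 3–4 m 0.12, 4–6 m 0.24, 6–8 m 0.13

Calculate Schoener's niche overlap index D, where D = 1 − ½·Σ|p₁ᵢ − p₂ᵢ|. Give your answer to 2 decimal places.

0.56

Σ|p₁ᵢ − p₂ᵢ| = 0.03 + 0.32 + 0.36 + 0.08 + 0.02 + 0.07 = 0.88
D = 1 − ½ × 0.88 = 1 − 0.440 = 0.5600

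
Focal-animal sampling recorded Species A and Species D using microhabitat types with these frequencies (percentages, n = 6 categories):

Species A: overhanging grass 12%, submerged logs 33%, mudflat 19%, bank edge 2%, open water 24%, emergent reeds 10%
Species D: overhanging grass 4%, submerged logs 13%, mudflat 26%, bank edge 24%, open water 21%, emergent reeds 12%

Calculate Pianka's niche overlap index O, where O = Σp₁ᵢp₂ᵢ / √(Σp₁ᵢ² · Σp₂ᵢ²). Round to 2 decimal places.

0.77

Convert percentages to proportions (divide by 100).
Σ p₁ᵢp₂ᵢ = 0.0048 + 0.0429 + 0.0494 + 0.0048 + 0.0504 + 0.0120 = 0.1643
Σp_1ᵢ² = 0.12² + 0.33² + 0.19² + 0.02² + 0.24² + 0.10² = 0.0144 + 0.1089 + 0.0361 + 0.0004 + 0.0576 + 0.0100 = 0.2274
Σp_2ᵢ² = 0.04² + 0.13² + 0.26² + 0.24² + 0.21² + 0.12² = 0.0016 + 0.0169 + 0.0676 + 0.0576 + 0.0441 + 0.0144 = 0.2022
O = 0.1643 / √(0.2274 × 0.2022) = 0.1643 / 0.21443 = 0.7662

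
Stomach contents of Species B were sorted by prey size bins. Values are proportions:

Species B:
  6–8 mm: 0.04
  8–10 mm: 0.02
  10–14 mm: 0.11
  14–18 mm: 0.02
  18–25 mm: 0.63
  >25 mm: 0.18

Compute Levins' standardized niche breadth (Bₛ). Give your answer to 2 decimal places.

0.25

Σpᵢ² = 0.04² + 0.02² + 0.11² + 0.02² + 0.63² + 0.18² = 0.0016 + 0.0004 + 0.0121 + 0.0004 + 0.3969 + 0.0324 = 0.4438
B = 1 / 0.4438 = 2.2533
Bₛ = (B − 1)/(n − 1) = (2.2533 − 1)/(6 − 1) = 1.2533/5 = 0.2507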